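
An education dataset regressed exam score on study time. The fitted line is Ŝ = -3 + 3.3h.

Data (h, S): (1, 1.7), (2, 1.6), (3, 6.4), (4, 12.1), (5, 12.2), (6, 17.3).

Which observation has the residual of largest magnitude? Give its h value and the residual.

h = 2, r = -2

h=1: Ŝ = -3 + 3.3·1 = 0.3; r = 1.7 − 0.3 = 1.4
h=2: Ŝ = -3 + 3.3·2 = 3.6; r = 1.6 − 3.6 = -2
h=3: Ŝ = -3 + 3.3·3 = 6.9; r = 6.4 − 6.9 = -0.5
h=4: Ŝ = -3 + 3.3·4 = 10.2; r = 12.1 − 10.2 = 1.9
h=5: Ŝ = -3 + 3.3·5 = 13.5; r = 12.2 − 13.5 = -1.3
h=6: Ŝ = -3 + 3.3·6 = 16.8; r = 17.3 − 16.8 = 0.5
Largest |r| is 2 at h = 2, residual -2.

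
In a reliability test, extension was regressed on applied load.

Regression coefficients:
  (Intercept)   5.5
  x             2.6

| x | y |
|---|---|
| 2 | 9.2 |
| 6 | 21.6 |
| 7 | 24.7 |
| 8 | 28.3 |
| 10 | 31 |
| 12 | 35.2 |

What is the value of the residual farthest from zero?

e = 2

x=2: ŷ = 5.5 + 2.6·2 = 10.7; e = 9.2 − 10.7 = -1.5
x=6: ŷ = 5.5 + 2.6·6 = 21.1; e = 21.6 − 21.1 = 0.5
x=7: ŷ = 5.5 + 2.6·7 = 23.7; e = 24.7 − 23.7 = 1
x=8: ŷ = 5.5 + 2.6·8 = 26.3; e = 28.3 − 26.3 = 2
x=10: ŷ = 5.5 + 2.6·10 = 31.5; e = 31 − 31.5 = -0.5
x=12: ŷ = 5.5 + 2.6·12 = 36.7; e = 35.2 − 36.7 = -1.5
Largest |e| is 2 at x = 8, residual 2.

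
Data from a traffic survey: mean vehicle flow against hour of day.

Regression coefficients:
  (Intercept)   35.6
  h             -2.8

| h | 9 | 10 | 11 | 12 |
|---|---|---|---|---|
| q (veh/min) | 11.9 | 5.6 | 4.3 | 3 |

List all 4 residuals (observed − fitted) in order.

h=9: ŷ = 35.6 − 2.8·9 = 10.4; r = 11.9 − 10.4 = 1.5
h=10: ŷ = 35.6 − 2.8·10 = 7.6; r = 5.6 − 7.6 = -2
h=11: ŷ = 35.6 − 2.8·11 = 4.8; r = 4.3 − 4.8 = -0.5
h=12: ŷ = 35.6 − 2.8·12 = 2; r = 3 − 2 = 1

1.5, -2, -0.5, 1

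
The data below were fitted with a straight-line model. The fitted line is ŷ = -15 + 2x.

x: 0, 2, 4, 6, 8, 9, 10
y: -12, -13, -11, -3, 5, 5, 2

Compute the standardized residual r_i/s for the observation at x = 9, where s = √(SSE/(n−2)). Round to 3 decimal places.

0.587

x=0: ŷ = -15 + 2·0 = -15; r = -12 − (-15) = 3
x=2: ŷ = -15 + 2·2 = -11; r = -13 − (-11) = -2
x=4: ŷ = -15 + 2·4 = -7; r = -11 − (-7) = -4
x=6: ŷ = -15 + 2·6 = -3; r = -3 − (-3) = 0
x=8: ŷ = -15 + 2·8 = 1; r = 5 − 1 = 4
x=9: ŷ = -15 + 2·9 = 3; r = 5 − 3 = 2
x=10: ŷ = -15 + 2·10 = 5; r = 2 − 5 = -3
SSE = 9 + 4 + 16 + 0 + 16 + 4 + 9 = 58
s = √(58/5) = 3.40588
r/s = 2 / 3.40588 = 0.587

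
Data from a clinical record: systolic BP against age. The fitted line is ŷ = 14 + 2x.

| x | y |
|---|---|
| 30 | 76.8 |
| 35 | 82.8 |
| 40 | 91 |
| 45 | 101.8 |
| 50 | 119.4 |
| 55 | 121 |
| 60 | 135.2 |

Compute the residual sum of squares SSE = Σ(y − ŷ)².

SSE = 62.72

x=30: ŷ = 14 + 2·30 = 74; e = 76.8 − 74 = 2.8
x=35: ŷ = 14 + 2·35 = 84; e = 82.8 − 84 = -1.2
x=40: ŷ = 14 + 2·40 = 94; e = 91 − 94 = -3
x=45: ŷ = 14 + 2·45 = 104; e = 101.8 − 104 = -2.2
x=50: ŷ = 14 + 2·50 = 114; e = 119.4 − 114 = 5.4
x=55: ŷ = 14 + 2·55 = 124; e = 121 − 124 = -3
x=60: ŷ = 14 + 2·60 = 134; e = 135.2 − 134 = 1.2
SSE = 7.84 + 1.44 + 9 + 4.84 + 29.16 + 9 + 1.44 = 62.72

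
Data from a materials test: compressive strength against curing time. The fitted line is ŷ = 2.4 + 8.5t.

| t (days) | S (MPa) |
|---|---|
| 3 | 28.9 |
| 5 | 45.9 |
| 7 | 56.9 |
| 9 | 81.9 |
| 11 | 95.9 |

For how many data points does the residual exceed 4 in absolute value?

t=3: ŷ = 2.4 + 8.5·3 = 27.9; r = 28.9 − 27.9 = 1
t=5: ŷ = 2.4 + 8.5·5 = 44.9; r = 45.9 − 44.9 = 1
t=7: ŷ = 2.4 + 8.5·7 = 61.9; r = 56.9 − 61.9 = -5
t=9: ŷ = 2.4 + 8.5·9 = 78.9; r = 81.9 − 78.9 = 3
t=11: ŷ = 2.4 + 8.5·11 = 95.9; r = 95.9 − 95.9 = 0
|r| > 4: t=7 (|r|=5) → 1

1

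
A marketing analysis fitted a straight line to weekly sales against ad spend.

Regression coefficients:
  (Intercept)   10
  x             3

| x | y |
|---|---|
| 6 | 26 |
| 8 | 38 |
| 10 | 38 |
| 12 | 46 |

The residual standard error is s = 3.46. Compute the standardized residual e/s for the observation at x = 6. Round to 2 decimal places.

-0.58

ŷ = 10 + 3·6 = 28
e = 26 − 28 = -2
e/s = -2 / 3.46 = -0.58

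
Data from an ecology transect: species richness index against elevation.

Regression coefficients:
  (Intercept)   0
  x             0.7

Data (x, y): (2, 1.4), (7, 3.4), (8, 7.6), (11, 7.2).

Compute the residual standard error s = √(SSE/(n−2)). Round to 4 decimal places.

s = 1.8028

x=2: ŷ = 0.7·2 = 1.4; e = 1.4 − 1.4 = 0
x=7: ŷ = 0.7·7 = 4.9; e = 3.4 − 4.9 = -1.5
x=8: ŷ = 0.7·8 = 5.6; e = 7.6 − 5.6 = 2
x=11: ŷ = 0.7·11 = 7.7; e = 7.2 − 7.7 = -0.5
SSE = 0 + 2.25 + 4 + 0.25 = 6.5
s = √(6.5/2) = √3.25 ≈ 1.8028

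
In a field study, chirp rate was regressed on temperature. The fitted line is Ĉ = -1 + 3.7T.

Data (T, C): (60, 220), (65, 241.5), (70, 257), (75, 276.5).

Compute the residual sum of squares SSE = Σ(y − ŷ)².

T=60: Ĉ = -1 + 3.7·60 = 221; e = 220 − 221 = -1
T=65: Ĉ = -1 + 3.7·65 = 239.5; e = 241.5 − 239.5 = 2
T=70: Ĉ = -1 + 3.7·70 = 258; e = 257 − 258 = -1
T=75: Ĉ = -1 + 3.7·75 = 276.5; e = 276.5 − 276.5 = 0
SSE = 1 + 4 + 1 + 0 = 6

SSE = 6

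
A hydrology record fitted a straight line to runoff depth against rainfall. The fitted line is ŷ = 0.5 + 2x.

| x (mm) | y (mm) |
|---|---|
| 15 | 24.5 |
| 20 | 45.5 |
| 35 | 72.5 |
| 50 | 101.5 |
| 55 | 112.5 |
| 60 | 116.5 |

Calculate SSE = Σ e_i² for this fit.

x=15: ŷ = 0.5 + 2·15 = 30.5; e = 24.5 − 30.5 = -6
x=20: ŷ = 0.5 + 2·20 = 40.5; e = 45.5 − 40.5 = 5
x=35: ŷ = 0.5 + 2·35 = 70.5; e = 72.5 − 70.5 = 2
x=50: ŷ = 0.5 + 2·50 = 100.5; e = 101.5 − 100.5 = 1
x=55: ŷ = 0.5 + 2·55 = 110.5; e = 112.5 − 110.5 = 2
x=60: ŷ = 0.5 + 2·60 = 120.5; e = 116.5 − 120.5 = -4
SSE = 36 + 25 + 4 + 1 + 4 + 16 = 86

SSE = 86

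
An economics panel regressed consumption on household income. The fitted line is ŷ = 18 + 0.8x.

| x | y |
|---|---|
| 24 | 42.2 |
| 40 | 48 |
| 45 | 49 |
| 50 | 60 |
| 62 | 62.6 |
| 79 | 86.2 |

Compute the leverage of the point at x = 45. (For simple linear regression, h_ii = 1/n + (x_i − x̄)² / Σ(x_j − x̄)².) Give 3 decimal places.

x̄ = (24 + 40 + 45 + 50 + 62 + 79)/6 = 50
Σ(x − x̄)² = 676 + 100 + 25 + 0 + 144 + 841 = 1786
h = 1/6 + (-5)²/1786 = 0.166667 + 0.0139978 = 0.181

h = 0.181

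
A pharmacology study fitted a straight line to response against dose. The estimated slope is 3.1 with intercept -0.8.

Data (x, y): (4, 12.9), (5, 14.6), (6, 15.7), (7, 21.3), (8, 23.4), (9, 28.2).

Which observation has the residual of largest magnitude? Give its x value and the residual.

x=4: ŷ = -0.8 + 3.1·4 = 11.6; e = 12.9 − 11.6 = 1.3
x=5: ŷ = -0.8 + 3.1·5 = 14.7; e = 14.6 − 14.7 = -0.1
x=6: ŷ = -0.8 + 3.1·6 = 17.8; e = 15.7 − 17.8 = -2.1
x=7: ŷ = -0.8 + 3.1·7 = 20.9; e = 21.3 − 20.9 = 0.4
x=8: ŷ = -0.8 + 3.1·8 = 24; e = 23.4 − 24 = -0.6
x=9: ŷ = -0.8 + 3.1·9 = 27.1; e = 28.2 − 27.1 = 1.1
Largest |e| is 2.1 at x = 6, residual -2.1.

x = 6, e = -2.1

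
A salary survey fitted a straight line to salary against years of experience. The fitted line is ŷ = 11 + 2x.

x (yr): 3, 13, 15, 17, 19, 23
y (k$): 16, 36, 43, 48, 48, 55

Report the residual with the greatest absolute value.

x=3: ŷ = 11 + 2·3 = 17; r = 16 − 17 = -1
x=13: ŷ = 11 + 2·13 = 37; r = 36 − 37 = -1
x=15: ŷ = 11 + 2·15 = 41; r = 43 − 41 = 2
x=17: ŷ = 11 + 2·17 = 45; r = 48 − 45 = 3
x=19: ŷ = 11 + 2·19 = 49; r = 48 − 49 = -1
x=23: ŷ = 11 + 2·23 = 57; r = 55 − 57 = -2
Largest |r| is 3 at x = 17, residual 3.

r = 3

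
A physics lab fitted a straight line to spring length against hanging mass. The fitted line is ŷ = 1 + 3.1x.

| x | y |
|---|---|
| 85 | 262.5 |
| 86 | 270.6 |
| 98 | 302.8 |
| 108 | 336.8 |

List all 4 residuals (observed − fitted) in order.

-2, 3, -2, 1

x=85: ŷ = 1 + 3.1·85 = 264.5; r = 262.5 − 264.5 = -2
x=86: ŷ = 1 + 3.1·86 = 267.6; r = 270.6 − 267.6 = 3
x=98: ŷ = 1 + 3.1·98 = 304.8; r = 302.8 − 304.8 = -2
x=108: ŷ = 1 + 3.1·108 = 335.8; r = 336.8 − 335.8 = 1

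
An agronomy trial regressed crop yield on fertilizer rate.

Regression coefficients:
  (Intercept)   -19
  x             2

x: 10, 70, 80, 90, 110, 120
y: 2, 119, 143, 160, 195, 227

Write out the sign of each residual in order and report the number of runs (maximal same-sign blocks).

x=10: ŷ = -19 + 2·10 = 1; e = 2 − 1 = 1
x=70: ŷ = -19 + 2·70 = 121; e = 119 − 121 = -2
x=80: ŷ = -19 + 2·80 = 141; e = 143 − 141 = 2
x=90: ŷ = -19 + 2·90 = 161; e = 160 − 161 = -1
x=110: ŷ = -19 + 2·110 = 201; e = 195 − 201 = -6
x=120: ŷ = -19 + 2·120 = 221; e = 227 − 221 = 6
Signs: + − + − − +
Runs: +×1, −×1, +×1, −×2, +×1 → 5

5 runs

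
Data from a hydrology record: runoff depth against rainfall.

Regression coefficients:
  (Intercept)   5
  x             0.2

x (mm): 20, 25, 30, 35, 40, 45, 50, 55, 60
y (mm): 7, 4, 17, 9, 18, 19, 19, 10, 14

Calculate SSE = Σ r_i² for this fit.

x=20: ŷ = 5 + 0.2·20 = 9; r = 7 − 9 = -2
x=25: ŷ = 5 + 0.2·25 = 10; r = 4 − 10 = -6
x=30: ŷ = 5 + 0.2·30 = 11; r = 17 − 11 = 6
x=35: ŷ = 5 + 0.2·35 = 12; r = 9 − 12 = -3
x=40: ŷ = 5 + 0.2·40 = 13; r = 18 − 13 = 5
x=45: ŷ = 5 + 0.2·45 = 14; r = 19 − 14 = 5
x=50: ŷ = 5 + 0.2·50 = 15; r = 19 − 15 = 4
x=55: ŷ = 5 + 0.2·55 = 16; r = 10 − 16 = -6
x=60: ŷ = 5 + 0.2·60 = 17; r = 14 − 17 = -3
SSE = 4 + 36 + 36 + 9 + 25 + 25 + 16 + 36 + 9 = 196

SSE = 196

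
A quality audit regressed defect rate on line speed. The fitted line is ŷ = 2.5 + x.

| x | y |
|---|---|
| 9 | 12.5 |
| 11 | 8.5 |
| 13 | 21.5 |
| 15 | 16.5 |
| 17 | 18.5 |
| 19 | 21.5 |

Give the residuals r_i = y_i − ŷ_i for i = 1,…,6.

1, -5, 6, -1, -1, 0

x=9: ŷ = 2.5 + 9 = 11.5; r = 12.5 − 11.5 = 1
x=11: ŷ = 2.5 + 11 = 13.5; r = 8.5 − 13.5 = -5
x=13: ŷ = 2.5 + 13 = 15.5; r = 21.5 − 15.5 = 6
x=15: ŷ = 2.5 + 15 = 17.5; r = 16.5 − 17.5 = -1
x=17: ŷ = 2.5 + 17 = 19.5; r = 18.5 − 19.5 = -1
x=19: ŷ = 2.5 + 19 = 21.5; r = 21.5 − 21.5 = 0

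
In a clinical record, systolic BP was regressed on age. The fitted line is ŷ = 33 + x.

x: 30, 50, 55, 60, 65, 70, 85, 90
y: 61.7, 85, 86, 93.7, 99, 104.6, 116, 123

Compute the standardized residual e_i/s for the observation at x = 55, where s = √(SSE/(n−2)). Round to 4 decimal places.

-1.1631

x=30: ŷ = 33 + 30 = 63; e = 61.7 − 63 = -1.3
x=50: ŷ = 33 + 50 = 83; e = 85 − 83 = 2
x=55: ŷ = 33 + 55 = 88; e = 86 − 88 = -2
x=60: ŷ = 33 + 60 = 93; e = 93.7 − 93 = 0.7
x=65: ŷ = 33 + 65 = 98; e = 99 − 98 = 1
x=70: ŷ = 33 + 70 = 103; e = 104.6 − 103 = 1.6
x=85: ŷ = 33 + 85 = 118; e = 116 − 118 = -2
x=90: ŷ = 33 + 90 = 123; e = 123 − 123 = 0
SSE = 1.69 + 4 + 4 + 0.49 + 1 + 2.56 + 4 + 0 = 17.74
s = √(17.74/6) = 1.7195
e/s = -2 / 1.7195 = -1.1631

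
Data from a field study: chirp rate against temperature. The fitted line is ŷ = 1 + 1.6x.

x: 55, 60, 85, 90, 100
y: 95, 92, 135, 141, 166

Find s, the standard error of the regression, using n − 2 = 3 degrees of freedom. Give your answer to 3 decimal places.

s = 5.944

x=55: ŷ = 1 + 1.6·55 = 89; r = 95 − 89 = 6
x=60: ŷ = 1 + 1.6·60 = 97; r = 92 − 97 = -5
x=85: ŷ = 1 + 1.6·85 = 137; r = 135 − 137 = -2
x=90: ŷ = 1 + 1.6·90 = 145; r = 141 − 145 = -4
x=100: ŷ = 1 + 1.6·100 = 161; r = 166 − 161 = 5
SSE = 36 + 25 + 4 + 16 + 25 = 106
s = √(106/3) = √35.3333 ≈ 5.944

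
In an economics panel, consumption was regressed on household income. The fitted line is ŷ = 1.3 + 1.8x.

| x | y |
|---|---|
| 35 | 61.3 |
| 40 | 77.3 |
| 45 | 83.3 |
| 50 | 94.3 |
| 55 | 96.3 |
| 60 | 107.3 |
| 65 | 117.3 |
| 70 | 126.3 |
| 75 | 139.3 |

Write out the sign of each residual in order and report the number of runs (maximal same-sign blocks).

x=35: ŷ = 1.3 + 1.8·35 = 64.3; r = 61.3 − 64.3 = -3
x=40: ŷ = 1.3 + 1.8·40 = 73.3; r = 77.3 − 73.3 = 4
x=45: ŷ = 1.3 + 1.8·45 = 82.3; r = 83.3 − 82.3 = 1
x=50: ŷ = 1.3 + 1.8·50 = 91.3; r = 94.3 − 91.3 = 3
x=55: ŷ = 1.3 + 1.8·55 = 100.3; r = 96.3 − 100.3 = -4
x=60: ŷ = 1.3 + 1.8·60 = 109.3; r = 107.3 − 109.3 = -2
x=65: ŷ = 1.3 + 1.8·65 = 118.3; r = 117.3 − 118.3 = -1
x=70: ŷ = 1.3 + 1.8·70 = 127.3; r = 126.3 − 127.3 = -1
x=75: ŷ = 1.3 + 1.8·75 = 136.3; r = 139.3 − 136.3 = 3
Signs: − + + + − − − − +
Runs: −×1, +×3, −×4, +×1 → 4

4 runs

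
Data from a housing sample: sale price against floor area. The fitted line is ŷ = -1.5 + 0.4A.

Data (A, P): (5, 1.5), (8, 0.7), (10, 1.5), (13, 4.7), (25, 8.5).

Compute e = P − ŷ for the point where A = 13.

ŷ = -1.5 + 0.4·13 = 3.7
e = 4.7 − 3.7 = 1

e = 1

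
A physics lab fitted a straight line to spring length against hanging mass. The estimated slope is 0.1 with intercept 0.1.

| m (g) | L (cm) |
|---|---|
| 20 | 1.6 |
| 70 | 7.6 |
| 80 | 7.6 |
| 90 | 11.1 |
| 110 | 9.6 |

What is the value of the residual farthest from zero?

m=20: L̂ = 0.1 + 0.1·20 = 2.1; e = 1.6 − 2.1 = -0.5
m=70: L̂ = 0.1 + 0.1·70 = 7.1; e = 7.6 − 7.1 = 0.5
m=80: L̂ = 0.1 + 0.1·80 = 8.1; e = 7.6 − 8.1 = -0.5
m=90: L̂ = 0.1 + 0.1·90 = 9.1; e = 11.1 − 9.1 = 2
m=110: L̂ = 0.1 + 0.1·110 = 11.1; e = 9.6 − 11.1 = -1.5
Largest |e| is 2 at m = 90, residual 2.

e = 2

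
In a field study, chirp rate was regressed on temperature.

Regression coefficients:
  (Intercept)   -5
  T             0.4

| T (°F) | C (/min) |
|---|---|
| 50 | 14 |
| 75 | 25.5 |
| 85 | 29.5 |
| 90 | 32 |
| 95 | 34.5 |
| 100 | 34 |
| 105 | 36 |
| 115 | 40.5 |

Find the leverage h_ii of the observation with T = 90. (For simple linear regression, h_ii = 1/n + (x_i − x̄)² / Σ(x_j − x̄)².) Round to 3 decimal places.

T̄ = (50 + 75 + 85 + 90 + 95 + 100 + 105 + 115)/8 = 89.375
Σ(T − T̄)² = 1550.39 + 206.641 + 19.1406 + 0.390625 + 31.6406 + 112.891 + 244.141 + 656.641 = 2821.88
h = 1/8 + (0.625)²/2821.88 = 0.125 + 0.000138427 = 0.125

h = 0.125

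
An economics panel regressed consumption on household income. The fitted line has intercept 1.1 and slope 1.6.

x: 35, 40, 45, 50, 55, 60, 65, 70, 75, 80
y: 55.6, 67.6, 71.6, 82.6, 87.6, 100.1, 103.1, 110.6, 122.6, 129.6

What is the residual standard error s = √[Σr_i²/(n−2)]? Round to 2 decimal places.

x=35: ŷ = 1.1 + 1.6·35 = 57.1; r = 55.6 − 57.1 = -1.5
x=40: ŷ = 1.1 + 1.6·40 = 65.1; r = 67.6 − 65.1 = 2.5
x=45: ŷ = 1.1 + 1.6·45 = 73.1; r = 71.6 − 73.1 = -1.5
x=50: ŷ = 1.1 + 1.6·50 = 81.1; r = 82.6 − 81.1 = 1.5
x=55: ŷ = 1.1 + 1.6·55 = 89.1; r = 87.6 − 89.1 = -1.5
x=60: ŷ = 1.1 + 1.6·60 = 97.1; r = 100.1 − 97.1 = 3
x=65: ŷ = 1.1 + 1.6·65 = 105.1; r = 103.1 − 105.1 = -2
x=70: ŷ = 1.1 + 1.6·70 = 113.1; r = 110.6 − 113.1 = -2.5
x=75: ŷ = 1.1 + 1.6·75 = 121.1; r = 122.6 − 121.1 = 1.5
x=80: ŷ = 1.1 + 1.6·80 = 129.1; r = 129.6 − 129.1 = 0.5
SSE = 2.25 + 6.25 + 2.25 + 2.25 + 2.25 + 9 + 4 + 6.25 + 2.25 + 0.25 = 37
s = √(37/8) = √4.625 ≈ 2.15

s = 2.15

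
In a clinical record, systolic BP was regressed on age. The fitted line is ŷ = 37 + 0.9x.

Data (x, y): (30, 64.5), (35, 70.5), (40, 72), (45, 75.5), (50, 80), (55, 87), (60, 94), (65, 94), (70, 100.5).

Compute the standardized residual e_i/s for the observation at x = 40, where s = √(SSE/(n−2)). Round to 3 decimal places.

x=30: ŷ = 37 + 0.9·30 = 64; e = 64.5 − 64 = 0.5
x=35: ŷ = 37 + 0.9·35 = 68.5; e = 70.5 − 68.5 = 2
x=40: ŷ = 37 + 0.9·40 = 73; e = 72 − 73 = -1
x=45: ŷ = 37 + 0.9·45 = 77.5; e = 75.5 − 77.5 = -2
x=50: ŷ = 37 + 0.9·50 = 82; e = 80 − 82 = -2
x=55: ŷ = 37 + 0.9·55 = 86.5; e = 87 − 86.5 = 0.5
x=60: ŷ = 37 + 0.9·60 = 91; e = 94 − 91 = 3
x=65: ŷ = 37 + 0.9·65 = 95.5; e = 94 − 95.5 = -1.5
x=70: ŷ = 37 + 0.9·70 = 100; e = 100.5 − 100 = 0.5
SSE = 0.25 + 4 + 1 + 4 + 4 + 0.25 + 9 + 2.25 + 0.25 = 25
s = √(25/7) = 1.88982
e/s = -1 / 1.88982 = -0.529

-0.529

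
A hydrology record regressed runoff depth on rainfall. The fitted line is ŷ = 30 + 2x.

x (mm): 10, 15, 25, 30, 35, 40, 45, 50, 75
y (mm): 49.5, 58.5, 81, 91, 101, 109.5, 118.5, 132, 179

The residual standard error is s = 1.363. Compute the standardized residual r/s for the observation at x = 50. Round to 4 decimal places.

ŷ = 30 + 2·50 = 130
r = 132 − 130 = 2
r/s = 2 / 1.363 = 1.4674

1.4674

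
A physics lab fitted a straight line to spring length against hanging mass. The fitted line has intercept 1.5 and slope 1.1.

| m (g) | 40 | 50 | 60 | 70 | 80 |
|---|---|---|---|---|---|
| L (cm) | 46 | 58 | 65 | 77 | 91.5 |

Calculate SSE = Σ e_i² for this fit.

m=40: L̂ = 1.5 + 1.1·40 = 45.5; e = 46 − 45.5 = 0.5
m=50: L̂ = 1.5 + 1.1·50 = 56.5; e = 58 − 56.5 = 1.5
m=60: L̂ = 1.5 + 1.1·60 = 67.5; e = 65 − 67.5 = -2.5
m=70: L̂ = 1.5 + 1.1·70 = 78.5; e = 77 − 78.5 = -1.5
m=80: L̂ = 1.5 + 1.1·80 = 89.5; e = 91.5 − 89.5 = 2
SSE = 0.25 + 2.25 + 6.25 + 2.25 + 4 = 15

SSE = 15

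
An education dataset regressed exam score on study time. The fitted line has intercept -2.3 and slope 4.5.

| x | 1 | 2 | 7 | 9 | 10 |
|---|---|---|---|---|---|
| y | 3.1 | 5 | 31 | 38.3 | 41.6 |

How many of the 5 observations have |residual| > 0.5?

x=1: ŷ = -2.3 + 4.5·1 = 2.2; e = 3.1 − 2.2 = 0.9
x=2: ŷ = -2.3 + 4.5·2 = 6.7; e = 5 − 6.7 = -1.7
x=7: ŷ = -2.3 + 4.5·7 = 29.2; e = 31 − 29.2 = 1.8
x=9: ŷ = -2.3 + 4.5·9 = 38.2; e = 38.3 − 38.2 = 0.1
x=10: ŷ = -2.3 + 4.5·10 = 42.7; e = 41.6 − 42.7 = -1.1
|e| > 0.5: x=1 (|e|=0.9), x=2 (|e|=1.7), x=7 (|e|=1.8), x=10 (|e|=1.1) → 4

4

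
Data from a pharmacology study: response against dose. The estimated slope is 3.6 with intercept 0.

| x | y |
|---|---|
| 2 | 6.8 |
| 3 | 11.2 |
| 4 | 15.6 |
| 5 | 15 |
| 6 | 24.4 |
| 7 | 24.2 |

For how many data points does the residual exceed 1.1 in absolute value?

3

x=2: ŷ = 3.6·2 = 7.2; r = 6.8 − 7.2 = -0.4
x=3: ŷ = 3.6·3 = 10.8; r = 11.2 − 10.8 = 0.4
x=4: ŷ = 3.6·4 = 14.4; r = 15.6 − 14.4 = 1.2
x=5: ŷ = 3.6·5 = 18; r = 15 − 18 = -3
x=6: ŷ = 3.6·6 = 21.6; r = 24.4 − 21.6 = 2.8
x=7: ŷ = 3.6·7 = 25.2; r = 24.2 − 25.2 = -1
|r| > 1.1: x=4 (|r|=1.2), x=5 (|r|=3), x=6 (|r|=2.8) → 3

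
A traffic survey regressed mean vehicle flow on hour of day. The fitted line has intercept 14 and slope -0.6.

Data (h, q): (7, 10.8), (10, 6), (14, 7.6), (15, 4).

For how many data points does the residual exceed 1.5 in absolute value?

2

h=7: ŷ = 14 − 0.6·7 = 9.8; r = 10.8 − 9.8 = 1
h=10: ŷ = 14 − 0.6·10 = 8; r = 6 − 8 = -2
h=14: ŷ = 14 − 0.6·14 = 5.6; r = 7.6 − 5.6 = 2
h=15: ŷ = 14 − 0.6·15 = 5; r = 4 − 5 = -1
|r| > 1.5: h=10 (|r|=2), h=14 (|r|=2) → 2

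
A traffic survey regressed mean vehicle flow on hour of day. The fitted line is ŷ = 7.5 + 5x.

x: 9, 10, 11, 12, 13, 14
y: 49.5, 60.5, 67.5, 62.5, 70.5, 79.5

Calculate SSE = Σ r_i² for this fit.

SSE = 76

x=9: ŷ = 7.5 + 5·9 = 52.5; r = 49.5 − 52.5 = -3
x=10: ŷ = 7.5 + 5·10 = 57.5; r = 60.5 − 57.5 = 3
x=11: ŷ = 7.5 + 5·11 = 62.5; r = 67.5 − 62.5 = 5
x=12: ŷ = 7.5 + 5·12 = 67.5; r = 62.5 − 67.5 = -5
x=13: ŷ = 7.5 + 5·13 = 72.5; r = 70.5 − 72.5 = -2
x=14: ŷ = 7.5 + 5·14 = 77.5; r = 79.5 − 77.5 = 2
SSE = 9 + 9 + 25 + 25 + 4 + 4 = 76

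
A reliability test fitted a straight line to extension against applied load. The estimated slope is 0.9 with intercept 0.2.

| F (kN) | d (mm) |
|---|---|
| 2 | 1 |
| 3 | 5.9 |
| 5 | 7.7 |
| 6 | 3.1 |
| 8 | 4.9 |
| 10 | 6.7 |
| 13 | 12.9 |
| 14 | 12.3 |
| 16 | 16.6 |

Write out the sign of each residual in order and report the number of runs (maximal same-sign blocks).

6 runs

F=2: d̂ = 0.2 + 0.9·2 = 2; r = 1 − 2 = -1
F=3: d̂ = 0.2 + 0.9·3 = 2.9; r = 5.9 − 2.9 = 3
F=5: d̂ = 0.2 + 0.9·5 = 4.7; r = 7.7 − 4.7 = 3
F=6: d̂ = 0.2 + 0.9·6 = 5.6; r = 3.1 − 5.6 = -2.5
F=8: d̂ = 0.2 + 0.9·8 = 7.4; r = 4.9 − 7.4 = -2.5
F=10: d̂ = 0.2 + 0.9·10 = 9.2; r = 6.7 − 9.2 = -2.5
F=13: d̂ = 0.2 + 0.9·13 = 11.9; r = 12.9 − 11.9 = 1
F=14: d̂ = 0.2 + 0.9·14 = 12.8; r = 12.3 − 12.8 = -0.5
F=16: d̂ = 0.2 + 0.9·16 = 14.6; r = 16.6 − 14.6 = 2
Signs: − + + − − − + − +
Runs: −×1, +×2, −×3, +×1, −×1, +×1 → 6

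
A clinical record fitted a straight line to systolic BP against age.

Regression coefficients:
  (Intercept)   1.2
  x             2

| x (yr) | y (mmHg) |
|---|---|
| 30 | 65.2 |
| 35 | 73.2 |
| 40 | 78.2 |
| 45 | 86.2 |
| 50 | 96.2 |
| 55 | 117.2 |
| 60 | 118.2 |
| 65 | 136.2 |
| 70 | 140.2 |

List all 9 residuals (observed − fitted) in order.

x=30: ŷ = 1.2 + 2·30 = 61.2; e = 65.2 − 61.2 = 4
x=35: ŷ = 1.2 + 2·35 = 71.2; e = 73.2 − 71.2 = 2
x=40: ŷ = 1.2 + 2·40 = 81.2; e = 78.2 − 81.2 = -3
x=45: ŷ = 1.2 + 2·45 = 91.2; e = 86.2 − 91.2 = -5
x=50: ŷ = 1.2 + 2·50 = 101.2; e = 96.2 − 101.2 = -5
x=55: ŷ = 1.2 + 2·55 = 111.2; e = 117.2 − 111.2 = 6
x=60: ŷ = 1.2 + 2·60 = 121.2; e = 118.2 − 121.2 = -3
x=65: ŷ = 1.2 + 2·65 = 131.2; e = 136.2 − 131.2 = 5
x=70: ŷ = 1.2 + 2·70 = 141.2; e = 140.2 − 141.2 = -1

4, 2, -3, -5, -5, 6, -3, 5, -1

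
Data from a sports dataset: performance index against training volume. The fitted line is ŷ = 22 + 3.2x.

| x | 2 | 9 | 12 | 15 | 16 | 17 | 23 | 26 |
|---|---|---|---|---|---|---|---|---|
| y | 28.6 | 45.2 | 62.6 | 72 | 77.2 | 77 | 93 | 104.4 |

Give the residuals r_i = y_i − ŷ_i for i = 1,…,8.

0.2, -5.6, 2.2, 2, 4, 0.6, -2.6, -0.8

x=2: ŷ = 22 + 3.2·2 = 28.4; r = 28.6 − 28.4 = 0.2
x=9: ŷ = 22 + 3.2·9 = 50.8; r = 45.2 − 50.8 = -5.6
x=12: ŷ = 22 + 3.2·12 = 60.4; r = 62.6 − 60.4 = 2.2
x=15: ŷ = 22 + 3.2·15 = 70; r = 72 − 70 = 2
x=16: ŷ = 22 + 3.2·16 = 73.2; r = 77.2 − 73.2 = 4
x=17: ŷ = 22 + 3.2·17 = 76.4; r = 77 − 76.4 = 0.6
x=23: ŷ = 22 + 3.2·23 = 95.6; r = 93 − 95.6 = -2.6
x=26: ŷ = 22 + 3.2·26 = 105.2; r = 104.4 − 105.2 = -0.8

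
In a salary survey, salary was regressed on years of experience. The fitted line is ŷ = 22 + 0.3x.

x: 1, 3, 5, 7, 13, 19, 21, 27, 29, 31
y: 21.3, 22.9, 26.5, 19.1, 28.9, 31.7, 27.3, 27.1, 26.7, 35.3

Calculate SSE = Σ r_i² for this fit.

x=1: ŷ = 22 + 0.3·1 = 22.3; r = 21.3 − 22.3 = -1
x=3: ŷ = 22 + 0.3·3 = 22.9; r = 22.9 − 22.9 = 0
x=5: ŷ = 22 + 0.3·5 = 23.5; r = 26.5 − 23.5 = 3
x=7: ŷ = 22 + 0.3·7 = 24.1; r = 19.1 − 24.1 = -5
x=13: ŷ = 22 + 0.3·13 = 25.9; r = 28.9 − 25.9 = 3
x=19: ŷ = 22 + 0.3·19 = 27.7; r = 31.7 − 27.7 = 4
x=21: ŷ = 22 + 0.3·21 = 28.3; r = 27.3 − 28.3 = -1
x=27: ŷ = 22 + 0.3·27 = 30.1; r = 27.1 − 30.1 = -3
x=29: ŷ = 22 + 0.3·29 = 30.7; r = 26.7 − 30.7 = -4
x=31: ŷ = 22 + 0.3·31 = 31.3; r = 35.3 − 31.3 = 4
SSE = 1 + 0 + 9 + 25 + 9 + 16 + 1 + 9 + 16 + 16 = 102

SSE = 102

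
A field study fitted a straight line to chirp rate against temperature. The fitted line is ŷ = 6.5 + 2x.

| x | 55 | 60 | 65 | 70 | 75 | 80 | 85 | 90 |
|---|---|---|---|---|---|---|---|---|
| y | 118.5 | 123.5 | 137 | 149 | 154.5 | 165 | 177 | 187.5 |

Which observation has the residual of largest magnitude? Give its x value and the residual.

x = 60, e = -3

x=55: ŷ = 6.5 + 2·55 = 116.5; e = 118.5 − 116.5 = 2
x=60: ŷ = 6.5 + 2·60 = 126.5; e = 123.5 − 126.5 = -3
x=65: ŷ = 6.5 + 2·65 = 136.5; e = 137 − 136.5 = 0.5
x=70: ŷ = 6.5 + 2·70 = 146.5; e = 149 − 146.5 = 2.5
x=75: ŷ = 6.5 + 2·75 = 156.5; e = 154.5 − 156.5 = -2
x=80: ŷ = 6.5 + 2·80 = 166.5; e = 165 − 166.5 = -1.5
x=85: ŷ = 6.5 + 2·85 = 176.5; e = 177 − 176.5 = 0.5
x=90: ŷ = 6.5 + 2·90 = 186.5; e = 187.5 − 186.5 = 1
Largest |e| is 3 at x = 60, residual -3.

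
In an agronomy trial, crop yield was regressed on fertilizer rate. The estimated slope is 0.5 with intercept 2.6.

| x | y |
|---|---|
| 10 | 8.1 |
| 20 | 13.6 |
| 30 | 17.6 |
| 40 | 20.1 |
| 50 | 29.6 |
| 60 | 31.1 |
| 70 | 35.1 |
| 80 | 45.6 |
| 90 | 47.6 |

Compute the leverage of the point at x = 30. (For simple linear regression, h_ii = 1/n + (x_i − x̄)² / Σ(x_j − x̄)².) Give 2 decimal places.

h = 0.18

x̄ = (10 + 20 + 30 + 40 + 50 + 60 + 70 + 80 + 90)/9 = 50
Σ(x − x̄)² = 1600 + 900 + 400 + 100 + 0 + 100 + 400 + 900 + 1600 = 6000
h = 1/9 + (-20)²/6000 = 0.111111 + 0.0666667 = 0.18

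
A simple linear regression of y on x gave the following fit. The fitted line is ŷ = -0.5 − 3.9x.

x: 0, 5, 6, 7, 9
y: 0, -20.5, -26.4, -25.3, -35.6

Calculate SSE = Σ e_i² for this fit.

x=0: ŷ = -0.5 − 3.9·0 = -0.5; e = 0 − (-0.5) = 0.5
x=5: ŷ = -0.5 − 3.9·5 = -20; e = -20.5 − (-20) = -0.5
x=6: ŷ = -0.5 − 3.9·6 = -23.9; e = -26.4 − (-23.9) = -2.5
x=7: ŷ = -0.5 − 3.9·7 = -27.8; e = -25.3 − (-27.8) = 2.5
x=9: ŷ = -0.5 − 3.9·9 = -35.6; e = -35.6 − (-35.6) = 0
SSE = 0.25 + 0.25 + 6.25 + 6.25 + 0 = 13

SSE = 13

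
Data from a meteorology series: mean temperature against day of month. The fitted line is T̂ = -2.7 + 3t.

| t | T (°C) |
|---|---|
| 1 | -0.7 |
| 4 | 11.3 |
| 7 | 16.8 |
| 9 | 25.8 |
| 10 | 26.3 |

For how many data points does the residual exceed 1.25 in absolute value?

3

t=1: T̂ = -2.7 + 3·1 = 0.3; r = -0.7 − 0.3 = -1
t=4: T̂ = -2.7 + 3·4 = 9.3; r = 11.3 − 9.3 = 2
t=7: T̂ = -2.7 + 3·7 = 18.3; r = 16.8 − 18.3 = -1.5
t=9: T̂ = -2.7 + 3·9 = 24.3; r = 25.8 − 24.3 = 1.5
t=10: T̂ = -2.7 + 3·10 = 27.3; r = 26.3 − 27.3 = -1
|r| > 1.25: t=4 (|r|=2), t=7 (|r|=1.5), t=9 (|r|=1.5) → 3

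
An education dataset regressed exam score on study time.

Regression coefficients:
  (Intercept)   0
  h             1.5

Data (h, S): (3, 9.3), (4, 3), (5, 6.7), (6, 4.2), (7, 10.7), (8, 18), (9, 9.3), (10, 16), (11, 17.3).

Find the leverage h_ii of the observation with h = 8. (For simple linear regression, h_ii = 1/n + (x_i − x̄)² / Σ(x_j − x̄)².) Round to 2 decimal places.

h = 0.13

h̄ = (3 + 4 + 5 + 6 + 7 + 8 + 9 + 10 + 11)/9 = 7
Σ(h − h̄)² = 16 + 9 + 4 + 1 + 0 + 1 + 4 + 9 + 16 = 60
h = 1/9 + (1)²/60 = 0.111111 + 0.0166667 = 0.13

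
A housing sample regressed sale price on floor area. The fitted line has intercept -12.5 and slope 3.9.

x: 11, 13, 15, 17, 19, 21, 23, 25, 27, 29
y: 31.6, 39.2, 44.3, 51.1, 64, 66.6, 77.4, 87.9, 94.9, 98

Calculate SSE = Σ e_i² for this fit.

SSE = 45.84

x=11: ŷ = -12.5 + 3.9·11 = 30.4; e = 31.6 − 30.4 = 1.2
x=13: ŷ = -12.5 + 3.9·13 = 38.2; e = 39.2 − 38.2 = 1
x=15: ŷ = -12.5 + 3.9·15 = 46; e = 44.3 − 46 = -1.7
x=17: ŷ = -12.5 + 3.9·17 = 53.8; e = 51.1 − 53.8 = -2.7
x=19: ŷ = -12.5 + 3.9·19 = 61.6; e = 64 − 61.6 = 2.4
x=21: ŷ = -12.5 + 3.9·21 = 69.4; e = 66.6 − 69.4 = -2.8
x=23: ŷ = -12.5 + 3.9·23 = 77.2; e = 77.4 − 77.2 = 0.2
x=25: ŷ = -12.5 + 3.9·25 = 85; e = 87.9 − 85 = 2.9
x=27: ŷ = -12.5 + 3.9·27 = 92.8; e = 94.9 − 92.8 = 2.1
x=29: ŷ = -12.5 + 3.9·29 = 100.6; e = 98 − 100.6 = -2.6
SSE = 1.44 + 1 + 2.89 + 7.29 + 5.76 + 7.84 + 0.04 + 8.41 + 4.41 + 6.76 = 45.84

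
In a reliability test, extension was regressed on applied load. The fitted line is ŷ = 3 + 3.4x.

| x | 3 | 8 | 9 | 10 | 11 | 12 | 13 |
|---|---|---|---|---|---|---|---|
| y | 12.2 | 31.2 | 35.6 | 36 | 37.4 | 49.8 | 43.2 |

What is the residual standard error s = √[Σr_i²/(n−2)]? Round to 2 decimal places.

x=3: ŷ = 3 + 3.4·3 = 13.2; r = 12.2 − 13.2 = -1
x=8: ŷ = 3 + 3.4·8 = 30.2; r = 31.2 − 30.2 = 1
x=9: ŷ = 3 + 3.4·9 = 33.6; r = 35.6 − 33.6 = 2
x=10: ŷ = 3 + 3.4·10 = 37; r = 36 − 37 = -1
x=11: ŷ = 3 + 3.4·11 = 40.4; r = 37.4 − 40.4 = -3
x=12: ŷ = 3 + 3.4·12 = 43.8; r = 49.8 − 43.8 = 6
x=13: ŷ = 3 + 3.4·13 = 47.2; r = 43.2 − 47.2 = -4
SSE = 1 + 1 + 4 + 1 + 9 + 36 + 16 = 68
s = √(68/5) = √13.6 ≈ 3.69

s = 3.69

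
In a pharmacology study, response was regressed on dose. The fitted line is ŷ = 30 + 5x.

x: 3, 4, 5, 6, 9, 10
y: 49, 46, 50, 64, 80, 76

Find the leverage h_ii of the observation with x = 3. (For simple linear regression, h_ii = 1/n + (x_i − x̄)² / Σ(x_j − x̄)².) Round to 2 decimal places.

h = 0.42

x̄ = (3 + 4 + 5 + 6 + 9 + 10)/6 = 6.16667
Σ(x − x̄)² = 10.0278 + 4.69444 + 1.36111 + 0.0277778 + 8.02778 + 14.6944 = 38.8333
h = 1/6 + (-3.16667)²/38.8333 = 0.166667 + 0.258226 = 0.42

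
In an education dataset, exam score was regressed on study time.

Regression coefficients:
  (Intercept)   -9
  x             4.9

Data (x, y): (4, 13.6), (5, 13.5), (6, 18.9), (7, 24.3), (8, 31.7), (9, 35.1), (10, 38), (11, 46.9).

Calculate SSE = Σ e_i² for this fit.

x=4: ŷ = -9 + 4.9·4 = 10.6; e = 13.6 − 10.6 = 3
x=5: ŷ = -9 + 4.9·5 = 15.5; e = 13.5 − 15.5 = -2
x=6: ŷ = -9 + 4.9·6 = 20.4; e = 18.9 − 20.4 = -1.5
x=7: ŷ = -9 + 4.9·7 = 25.3; e = 24.3 − 25.3 = -1
x=8: ŷ = -9 + 4.9·8 = 30.2; e = 31.7 − 30.2 = 1.5
x=9: ŷ = -9 + 4.9·9 = 35.1; e = 35.1 − 35.1 = 0
x=10: ŷ = -9 + 4.9·10 = 40; e = 38 − 40 = -2
x=11: ŷ = -9 + 4.9·11 = 44.9; e = 46.9 − 44.9 = 2
SSE = 9 + 4 + 2.25 + 1 + 2.25 + 0 + 4 + 4 = 26.5

SSE = 26.5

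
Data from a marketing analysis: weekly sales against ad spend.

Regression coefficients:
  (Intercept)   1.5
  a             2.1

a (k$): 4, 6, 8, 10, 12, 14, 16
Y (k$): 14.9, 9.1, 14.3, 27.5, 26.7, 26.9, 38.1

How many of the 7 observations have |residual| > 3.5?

a=4: ŷ = 1.5 + 2.1·4 = 9.9; r = 14.9 − 9.9 = 5
a=6: ŷ = 1.5 + 2.1·6 = 14.1; r = 9.1 − 14.1 = -5
a=8: ŷ = 1.5 + 2.1·8 = 18.3; r = 14.3 − 18.3 = -4
a=10: ŷ = 1.5 + 2.1·10 = 22.5; r = 27.5 − 22.5 = 5
a=12: ŷ = 1.5 + 2.1·12 = 26.7; r = 26.7 − 26.7 = 0
a=14: ŷ = 1.5 + 2.1·14 = 30.9; r = 26.9 − 30.9 = -4
a=16: ŷ = 1.5 + 2.1·16 = 35.1; r = 38.1 − 35.1 = 3
|r| > 3.5: a=4 (|r|=5), a=6 (|r|=5), a=8 (|r|=4), a=10 (|r|=5), a=14 (|r|=4) → 5

5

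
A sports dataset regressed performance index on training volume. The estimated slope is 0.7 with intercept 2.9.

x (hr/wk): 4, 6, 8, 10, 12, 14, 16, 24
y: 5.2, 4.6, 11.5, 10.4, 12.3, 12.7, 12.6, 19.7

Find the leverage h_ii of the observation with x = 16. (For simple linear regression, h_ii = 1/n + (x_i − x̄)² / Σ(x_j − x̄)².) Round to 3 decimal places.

x̄ = (4 + 6 + 8 + 10 + 12 + 14 + 16 + 24)/8 = 11.75
Σ(x − x̄)² = 60.0625 + 33.0625 + 14.0625 + 3.0625 + 0.0625 + 5.0625 + 18.0625 + 150.062 = 283.5
h = 1/8 + (4.25)²/283.5 = 0.125 + 0.0637125 = 0.189

h = 0.189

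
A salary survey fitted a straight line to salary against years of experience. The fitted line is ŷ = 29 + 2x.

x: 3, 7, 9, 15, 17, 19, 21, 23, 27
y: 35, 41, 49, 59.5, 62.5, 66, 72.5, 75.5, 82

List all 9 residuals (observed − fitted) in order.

0, -2, 2, 0.5, -0.5, -1, 1.5, 0.5, -1

x=3: ŷ = 29 + 2·3 = 35; e = 35 − 35 = 0
x=7: ŷ = 29 + 2·7 = 43; e = 41 − 43 = -2
x=9: ŷ = 29 + 2·9 = 47; e = 49 − 47 = 2
x=15: ŷ = 29 + 2·15 = 59; e = 59.5 − 59 = 0.5
x=17: ŷ = 29 + 2·17 = 63; e = 62.5 − 63 = -0.5
x=19: ŷ = 29 + 2·19 = 67; e = 66 − 67 = -1
x=21: ŷ = 29 + 2·21 = 71; e = 72.5 − 71 = 1.5
x=23: ŷ = 29 + 2·23 = 75; e = 75.5 − 75 = 0.5
x=27: ŷ = 29 + 2·27 = 83; e = 82 − 83 = -1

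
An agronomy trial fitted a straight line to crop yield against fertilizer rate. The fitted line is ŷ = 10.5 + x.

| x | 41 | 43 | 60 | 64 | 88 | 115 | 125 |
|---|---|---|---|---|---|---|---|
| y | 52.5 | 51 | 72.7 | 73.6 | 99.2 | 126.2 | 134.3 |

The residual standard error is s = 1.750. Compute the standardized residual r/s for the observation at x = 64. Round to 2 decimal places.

-0.51

ŷ = 10.5 + 64 = 74.5
r = 73.6 − 74.5 = -0.9
r/s = -0.9 / 1.750 = -0.51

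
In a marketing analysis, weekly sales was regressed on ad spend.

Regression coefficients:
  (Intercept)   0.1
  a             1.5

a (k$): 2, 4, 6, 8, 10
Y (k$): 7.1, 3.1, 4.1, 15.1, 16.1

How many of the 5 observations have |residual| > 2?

a=2: Ŷ = 0.1 + 1.5·2 = 3.1; e = 7.1 − 3.1 = 4
a=4: Ŷ = 0.1 + 1.5·4 = 6.1; e = 3.1 − 6.1 = -3
a=6: Ŷ = 0.1 + 1.5·6 = 9.1; e = 4.1 − 9.1 = -5
a=8: Ŷ = 0.1 + 1.5·8 = 12.1; e = 15.1 − 12.1 = 3
a=10: Ŷ = 0.1 + 1.5·10 = 15.1; e = 16.1 − 15.1 = 1
|e| > 2: a=2 (|e|=4), a=4 (|e|=3), a=6 (|e|=5), a=8 (|e|=3) → 4

4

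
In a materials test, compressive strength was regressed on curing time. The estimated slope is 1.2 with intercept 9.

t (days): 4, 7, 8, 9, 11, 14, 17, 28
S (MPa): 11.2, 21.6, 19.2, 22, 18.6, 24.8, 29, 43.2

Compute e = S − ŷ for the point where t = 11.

e = -3.6

ŷ = 9 + 1.2·11 = 22.2
e = 18.6 − 22.2 = -3.6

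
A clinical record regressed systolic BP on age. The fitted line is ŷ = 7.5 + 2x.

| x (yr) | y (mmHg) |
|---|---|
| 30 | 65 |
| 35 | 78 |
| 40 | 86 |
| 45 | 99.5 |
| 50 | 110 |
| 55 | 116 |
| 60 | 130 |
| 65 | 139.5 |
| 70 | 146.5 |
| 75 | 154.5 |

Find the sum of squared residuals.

x=30: ŷ = 7.5 + 2·30 = 67.5; e = 65 − 67.5 = -2.5
x=35: ŷ = 7.5 + 2·35 = 77.5; e = 78 − 77.5 = 0.5
x=40: ŷ = 7.5 + 2·40 = 87.5; e = 86 − 87.5 = -1.5
x=45: ŷ = 7.5 + 2·45 = 97.5; e = 99.5 − 97.5 = 2
x=50: ŷ = 7.5 + 2·50 = 107.5; e = 110 − 107.5 = 2.5
x=55: ŷ = 7.5 + 2·55 = 117.5; e = 116 − 117.5 = -1.5
x=60: ŷ = 7.5 + 2·60 = 127.5; e = 130 − 127.5 = 2.5
x=65: ŷ = 7.5 + 2·65 = 137.5; e = 139.5 − 137.5 = 2
x=70: ŷ = 7.5 + 2·70 = 147.5; e = 146.5 − 147.5 = -1
x=75: ŷ = 7.5 + 2·75 = 157.5; e = 154.5 − 157.5 = -3
SSE = 6.25 + 0.25 + 2.25 + 4 + 6.25 + 2.25 + 6.25 + 4 + 1 + 9 = 41.5

SSE = 41.5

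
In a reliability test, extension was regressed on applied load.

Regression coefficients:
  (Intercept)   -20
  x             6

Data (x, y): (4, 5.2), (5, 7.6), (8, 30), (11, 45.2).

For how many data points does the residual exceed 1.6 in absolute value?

x=4: ŷ = -20 + 6·4 = 4; r = 5.2 − 4 = 1.2
x=5: ŷ = -20 + 6·5 = 10; r = 7.6 − 10 = -2.4
x=8: ŷ = -20 + 6·8 = 28; r = 30 − 28 = 2
x=11: ŷ = -20 + 6·11 = 46; r = 45.2 − 46 = -0.8
|r| > 1.6: x=5 (|r|=2.4), x=8 (|r|=2) → 2

2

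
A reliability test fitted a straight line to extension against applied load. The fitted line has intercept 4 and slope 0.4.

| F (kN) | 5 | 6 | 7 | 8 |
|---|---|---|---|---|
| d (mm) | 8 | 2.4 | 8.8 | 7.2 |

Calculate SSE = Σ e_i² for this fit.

F=5: d̂ = 4 + 0.4·5 = 6; e = 8 − 6 = 2
F=6: d̂ = 4 + 0.4·6 = 6.4; e = 2.4 − 6.4 = -4
F=7: d̂ = 4 + 0.4·7 = 6.8; e = 8.8 − 6.8 = 2
F=8: d̂ = 4 + 0.4·8 = 7.2; e = 7.2 − 7.2 = 0
SSE = 4 + 16 + 4 + 0 = 24

SSE = 24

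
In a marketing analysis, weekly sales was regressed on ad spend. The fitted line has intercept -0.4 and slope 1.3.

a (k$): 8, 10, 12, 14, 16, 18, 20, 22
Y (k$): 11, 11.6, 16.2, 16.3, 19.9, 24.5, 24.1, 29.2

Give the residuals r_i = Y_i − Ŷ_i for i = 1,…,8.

1, -1, 1, -1.5, -0.5, 1.5, -1.5, 1

a=8: Ŷ = -0.4 + 1.3·8 = 10; r = 11 − 10 = 1
a=10: Ŷ = -0.4 + 1.3·10 = 12.6; r = 11.6 − 12.6 = -1
a=12: Ŷ = -0.4 + 1.3·12 = 15.2; r = 16.2 − 15.2 = 1
a=14: Ŷ = -0.4 + 1.3·14 = 17.8; r = 16.3 − 17.8 = -1.5
a=16: Ŷ = -0.4 + 1.3·16 = 20.4; r = 19.9 − 20.4 = -0.5
a=18: Ŷ = -0.4 + 1.3·18 = 23; r = 24.5 − 23 = 1.5
a=20: Ŷ = -0.4 + 1.3·20 = 25.6; r = 24.1 − 25.6 = -1.5
a=22: Ŷ = -0.4 + 1.3·22 = 28.2; r = 29.2 − 28.2 = 1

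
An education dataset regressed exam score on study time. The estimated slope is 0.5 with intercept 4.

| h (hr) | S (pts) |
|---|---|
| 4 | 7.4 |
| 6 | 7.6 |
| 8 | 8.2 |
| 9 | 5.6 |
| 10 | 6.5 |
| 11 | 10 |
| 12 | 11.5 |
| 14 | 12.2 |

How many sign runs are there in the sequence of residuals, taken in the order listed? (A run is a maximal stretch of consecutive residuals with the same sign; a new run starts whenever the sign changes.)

3 runs

h=4: ŷ = 4 + 0.5·4 = 6; r = 7.4 − 6 = 1.4
h=6: ŷ = 4 + 0.5·6 = 7; r = 7.6 − 7 = 0.6
h=8: ŷ = 4 + 0.5·8 = 8; r = 8.2 − 8 = 0.2
h=9: ŷ = 4 + 0.5·9 = 8.5; r = 5.6 − 8.5 = -2.9
h=10: ŷ = 4 + 0.5·10 = 9; r = 6.5 − 9 = -2.5
h=11: ŷ = 4 + 0.5·11 = 9.5; r = 10 − 9.5 = 0.5
h=12: ŷ = 4 + 0.5·12 = 10; r = 11.5 − 10 = 1.5
h=14: ŷ = 4 + 0.5·14 = 11; r = 12.2 − 11 = 1.2
Signs: + + + − − + + +
Runs: +×3, −×2, +×3 → 3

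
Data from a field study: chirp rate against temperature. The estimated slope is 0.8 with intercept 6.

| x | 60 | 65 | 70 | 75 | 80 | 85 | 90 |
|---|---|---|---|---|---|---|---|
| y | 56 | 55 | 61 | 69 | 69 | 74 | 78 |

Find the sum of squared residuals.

x=60: ŷ = 6 + 0.8·60 = 54; e = 56 − 54 = 2
x=65: ŷ = 6 + 0.8·65 = 58; e = 55 − 58 = -3
x=70: ŷ = 6 + 0.8·70 = 62; e = 61 − 62 = -1
x=75: ŷ = 6 + 0.8·75 = 66; e = 69 − 66 = 3
x=80: ŷ = 6 + 0.8·80 = 70; e = 69 − 70 = -1
x=85: ŷ = 6 + 0.8·85 = 74; e = 74 − 74 = 0
x=90: ŷ = 6 + 0.8·90 = 78; e = 78 − 78 = 0
SSE = 4 + 9 + 1 + 9 + 1 + 0 + 0 = 24

SSE = 24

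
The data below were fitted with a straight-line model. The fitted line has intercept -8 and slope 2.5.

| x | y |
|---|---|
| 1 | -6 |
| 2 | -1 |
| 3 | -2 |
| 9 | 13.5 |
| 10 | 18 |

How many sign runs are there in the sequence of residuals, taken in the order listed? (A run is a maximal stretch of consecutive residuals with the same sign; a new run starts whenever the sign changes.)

x=1: ŷ = -8 + 2.5·1 = -5.5; r = -6 − (-5.5) = -0.5
x=2: ŷ = -8 + 2.5·2 = -3; r = -1 − (-3) = 2
x=3: ŷ = -8 + 2.5·3 = -0.5; r = -2 − (-0.5) = -1.5
x=9: ŷ = -8 + 2.5·9 = 14.5; r = 13.5 − 14.5 = -1
x=10: ŷ = -8 + 2.5·10 = 17; r = 18 − 17 = 1
Signs: − + − − +
Runs: −×1, +×1, −×2, +×1 → 4

4 runs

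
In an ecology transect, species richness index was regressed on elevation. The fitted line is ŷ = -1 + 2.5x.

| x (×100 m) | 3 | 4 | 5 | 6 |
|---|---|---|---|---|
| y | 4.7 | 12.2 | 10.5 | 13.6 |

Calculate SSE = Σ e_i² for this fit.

SSE = 14.64

x=3: ŷ = -1 + 2.5·3 = 6.5; e = 4.7 − 6.5 = -1.8
x=4: ŷ = -1 + 2.5·4 = 9; e = 12.2 − 9 = 3.2
x=5: ŷ = -1 + 2.5·5 = 11.5; e = 10.5 − 11.5 = -1
x=6: ŷ = -1 + 2.5·6 = 14; e = 13.6 − 14 = -0.4
SSE = 3.24 + 10.24 + 1 + 0.16 = 14.64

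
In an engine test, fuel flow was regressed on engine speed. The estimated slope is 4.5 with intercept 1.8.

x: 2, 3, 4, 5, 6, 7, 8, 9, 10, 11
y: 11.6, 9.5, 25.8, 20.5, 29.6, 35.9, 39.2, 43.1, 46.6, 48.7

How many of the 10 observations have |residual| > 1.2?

6

x=2: ŷ = 1.8 + 4.5·2 = 10.8; e = 11.6 − 10.8 = 0.8
x=3: ŷ = 1.8 + 4.5·3 = 15.3; e = 9.5 − 15.3 = -5.8
x=4: ŷ = 1.8 + 4.5·4 = 19.8; e = 25.8 − 19.8 = 6
x=5: ŷ = 1.8 + 4.5·5 = 24.3; e = 20.5 − 24.3 = -3.8
x=6: ŷ = 1.8 + 4.5·6 = 28.8; e = 29.6 − 28.8 = 0.8
x=7: ŷ = 1.8 + 4.5·7 = 33.3; e = 35.9 − 33.3 = 2.6
x=8: ŷ = 1.8 + 4.5·8 = 37.8; e = 39.2 − 37.8 = 1.4
x=9: ŷ = 1.8 + 4.5·9 = 42.3; e = 43.1 − 42.3 = 0.8
x=10: ŷ = 1.8 + 4.5·10 = 46.8; e = 46.6 − 46.8 = -0.2
x=11: ŷ = 1.8 + 4.5·11 = 51.3; e = 48.7 − 51.3 = -2.6
|e| > 1.2: x=3 (|e|=5.8), x=4 (|e|=6), x=5 (|e|=3.8), x=7 (|e|=2.6), x=8 (|e|=1.4), x=11 (|e|=2.6) → 6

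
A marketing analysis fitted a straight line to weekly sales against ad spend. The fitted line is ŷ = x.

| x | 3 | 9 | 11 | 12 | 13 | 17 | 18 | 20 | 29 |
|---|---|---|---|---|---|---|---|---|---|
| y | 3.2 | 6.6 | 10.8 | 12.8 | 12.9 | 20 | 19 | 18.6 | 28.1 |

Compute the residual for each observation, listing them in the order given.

x=3: ŷ = 3 = 3; r = 3.2 − 3 = 0.2
x=9: ŷ = 9 = 9; r = 6.6 − 9 = -2.4
x=11: ŷ = 11 = 11; r = 10.8 − 11 = -0.2
x=12: ŷ = 12 = 12; r = 12.8 − 12 = 0.8
x=13: ŷ = 13 = 13; r = 12.9 − 13 = -0.1
x=17: ŷ = 17 = 17; r = 20 − 17 = 3
x=18: ŷ = 18 = 18; r = 19 − 18 = 1
x=20: ŷ = 20 = 20; r = 18.6 − 20 = -1.4
x=29: ŷ = 29 = 29; r = 28.1 − 29 = -0.9

0.2, -2.4, -0.2, 0.8, -0.1, 3, 1, -1.4, -0.9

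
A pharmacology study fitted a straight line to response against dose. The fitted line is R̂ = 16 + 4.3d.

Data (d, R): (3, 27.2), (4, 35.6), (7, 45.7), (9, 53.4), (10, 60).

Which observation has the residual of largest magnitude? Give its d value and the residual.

d = 4, e = 2.4

d=3: R̂ = 16 + 4.3·3 = 28.9; e = 27.2 − 28.9 = -1.7
d=4: R̂ = 16 + 4.3·4 = 33.2; e = 35.6 − 33.2 = 2.4
d=7: R̂ = 16 + 4.3·7 = 46.1; e = 45.7 − 46.1 = -0.4
d=9: R̂ = 16 + 4.3·9 = 54.7; e = 53.4 − 54.7 = -1.3
d=10: R̂ = 16 + 4.3·10 = 59; e = 60 − 59 = 1
Largest |e| is 2.4 at d = 4, residual 2.4.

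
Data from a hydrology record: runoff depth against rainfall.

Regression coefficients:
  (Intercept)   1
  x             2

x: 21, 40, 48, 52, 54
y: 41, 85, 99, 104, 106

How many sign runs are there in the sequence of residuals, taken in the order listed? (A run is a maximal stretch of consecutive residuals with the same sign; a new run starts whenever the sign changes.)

x=21: ŷ = 1 + 2·21 = 43; r = 41 − 43 = -2
x=40: ŷ = 1 + 2·40 = 81; r = 85 − 81 = 4
x=48: ŷ = 1 + 2·48 = 97; r = 99 − 97 = 2
x=52: ŷ = 1 + 2·52 = 105; r = 104 − 105 = -1
x=54: ŷ = 1 + 2·54 = 109; r = 106 − 109 = -3
Signs: − + + − −
Runs: −×1, +×2, −×2 → 3

3 runs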